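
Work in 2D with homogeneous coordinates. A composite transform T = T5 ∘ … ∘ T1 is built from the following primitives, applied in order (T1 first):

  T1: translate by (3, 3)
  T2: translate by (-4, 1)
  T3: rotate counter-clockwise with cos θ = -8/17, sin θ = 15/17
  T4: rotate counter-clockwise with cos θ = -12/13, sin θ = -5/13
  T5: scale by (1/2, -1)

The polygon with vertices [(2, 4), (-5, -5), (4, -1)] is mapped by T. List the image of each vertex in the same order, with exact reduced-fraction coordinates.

image vertices: (1291/442, -1228/221), (-583/221, -669/221), (933/442, -93/221)

T1 translate by (3, 3): (2, 4) → (5, 7); (-5, -5) → (-2, -2); (4, -1) → (7, 2)
T2 translate by (-4, 1): (5, 7) → (1, 8); (-2, -2) → (-6, -1); (7, 2) → (3, 3)
T3 rotate counter-clockwise with cos θ = -8/17, sin θ = 15/17: (1, 8) → (-128/17, -49/17); (-6, -1) → (63/17, -82/17); (3, 3) → (-69/17, 21/17)
T4 rotate counter-clockwise with cos θ = -12/13, sin θ = -5/13: (-128/17, -49/17) → (1291/221, 1228/221); (63/17, -82/17) → (-1166/221, 669/221); (-69/17, 21/17) → (933/221, 93/221)
T5 scale by (1/2, -1): (1291/221, 1228/221) → (1291/442, -1228/221); (-1166/221, 669/221) → (-583/221, -669/221); (933/221, 93/221) → (933/442, -93/221)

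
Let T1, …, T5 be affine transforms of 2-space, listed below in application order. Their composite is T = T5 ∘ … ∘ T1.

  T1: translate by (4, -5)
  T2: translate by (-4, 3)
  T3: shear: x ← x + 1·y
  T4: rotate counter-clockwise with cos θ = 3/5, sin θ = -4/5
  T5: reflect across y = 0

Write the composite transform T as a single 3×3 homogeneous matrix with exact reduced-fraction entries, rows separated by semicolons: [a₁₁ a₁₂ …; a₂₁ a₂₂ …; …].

T = [3/5 7/5 -14/5; 4/5 1/5 -2/5; 0 0 1]

T1 = [1 0 4; 0 1 -5; 0 0 1]
T2·T1 = [1 0 0; 0 1 -2; 0 0 1]
T3·…·T1 = [1 1 -2; 0 1 -2; 0 0 1]
T4·…·T1 = [3/5 7/5 -14/5; -4/5 -1/5 2/5; 0 0 1]
T5·…·T1 = [3/5 7/5 -14/5; 4/5 1/5 -2/5; 0 0 1]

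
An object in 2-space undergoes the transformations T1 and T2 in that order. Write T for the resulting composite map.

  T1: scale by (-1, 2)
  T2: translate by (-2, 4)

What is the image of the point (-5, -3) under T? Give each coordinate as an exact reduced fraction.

T1 scale by (-1, 2): (-5, -3) → (5, -6)
T2 translate by (-2, 4): (5, -6) → (3, -2)

T(p) = (3, -2)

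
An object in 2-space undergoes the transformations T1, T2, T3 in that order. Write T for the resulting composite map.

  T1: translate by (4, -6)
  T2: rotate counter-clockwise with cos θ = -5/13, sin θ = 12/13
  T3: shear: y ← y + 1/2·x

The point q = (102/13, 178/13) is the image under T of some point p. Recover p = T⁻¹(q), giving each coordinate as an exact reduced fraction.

T1 = [1 0 4; 0 1 -6; 0 0 1]
T2·T1 = [-5/13 -12/13 4; 12/13 -5/13 6; 0 0 1]
T3·…·T1 = [-5/13 -12/13 4; 19/26 -11/13 8; 0 0 1]
det M = 1; M⁻¹ = [-11/13 12/13 -4; -19/26 -5/13 6; 0 0 1]
M⁻¹ · (102/13, 178/13)ᵀ = (2, -5)ᵀ

p = (2, -5)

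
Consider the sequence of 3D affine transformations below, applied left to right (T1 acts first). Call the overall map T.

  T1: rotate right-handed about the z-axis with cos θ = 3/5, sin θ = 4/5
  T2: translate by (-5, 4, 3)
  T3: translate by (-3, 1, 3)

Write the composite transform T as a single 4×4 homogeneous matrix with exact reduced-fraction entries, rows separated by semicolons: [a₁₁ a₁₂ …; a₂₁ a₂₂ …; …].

T1 = [3/5 -4/5 0 0; 4/5 3/5 0 0; 0 0 1 0; 0 0 0 1]
T2·T1 = [3/5 -4/5 0 -5; 4/5 3/5 0 4; 0 0 1 3; 0 0 0 1]
T3·…·T1 = [3/5 -4/5 0 -8; 4/5 3/5 0 5; 0 0 1 6; 0 0 0 1]

T = [3/5 -4/5 0 -8; 4/5 3/5 0 5; 0 0 1 6; 0 0 0 1]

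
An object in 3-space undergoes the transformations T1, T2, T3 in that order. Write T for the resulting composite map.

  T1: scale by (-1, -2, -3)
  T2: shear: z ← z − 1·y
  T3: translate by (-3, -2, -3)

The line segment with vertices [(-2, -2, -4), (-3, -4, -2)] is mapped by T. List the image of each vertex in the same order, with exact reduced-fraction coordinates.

image vertices: (-1, 2, 5), (0, 6, -5)

T1 scale by (-1, -2, -3): (-2, -2, -4) → (2, 4, 12); (-3, -4, -2) → (3, 8, 6)
T2 shear: z ← z − 1·y: (2, 4, 12) → (2, 4, 8); (3, 8, 6) → (3, 8, -2)
T3 translate by (-3, -2, -3): (2, 4, 8) → (-1, 2, 5); (3, 8, -2) → (0, 6, -5)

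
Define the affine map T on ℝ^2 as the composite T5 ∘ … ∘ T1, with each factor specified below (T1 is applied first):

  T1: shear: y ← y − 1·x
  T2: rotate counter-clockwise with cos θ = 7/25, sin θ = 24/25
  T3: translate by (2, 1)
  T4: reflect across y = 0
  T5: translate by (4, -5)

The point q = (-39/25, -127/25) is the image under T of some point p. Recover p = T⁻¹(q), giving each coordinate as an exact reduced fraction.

p = (-3, 4)

T1 = [1 0 0; -1 1 0; 0 0 1]
T2·T1 = [31/25 -24/25 0; 17/25 7/25 0; 0 0 1]
T3·…·T1 = [31/25 -24/25 2; 17/25 7/25 1; 0 0 1]
T4·…·T1 = [31/25 -24/25 2; -17/25 -7/25 -1; 0 0 1]
T5·…·T1 = [31/25 -24/25 6; -17/25 -7/25 -6; 0 0 1]
det M = -1; M⁻¹ = [7/25 -24/25 -186/25; -17/25 -31/25 -84/25; 0 0 1]
M⁻¹ · (-39/25, -127/25)ᵀ = (-3, 4)ᵀ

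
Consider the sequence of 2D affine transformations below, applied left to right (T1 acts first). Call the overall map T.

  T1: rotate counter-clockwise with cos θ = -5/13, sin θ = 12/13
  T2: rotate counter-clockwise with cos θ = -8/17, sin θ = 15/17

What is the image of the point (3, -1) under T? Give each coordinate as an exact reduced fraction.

T1 rotate counter-clockwise with cos θ = -5/13, sin θ = 12/13: (3, -1) → (-3/13, 41/13)
T2 rotate counter-clockwise with cos θ = -8/17, sin θ = 15/17: (-3/13, 41/13) → (-591/221, -373/221)

T(p) = (-591/221, -373/221)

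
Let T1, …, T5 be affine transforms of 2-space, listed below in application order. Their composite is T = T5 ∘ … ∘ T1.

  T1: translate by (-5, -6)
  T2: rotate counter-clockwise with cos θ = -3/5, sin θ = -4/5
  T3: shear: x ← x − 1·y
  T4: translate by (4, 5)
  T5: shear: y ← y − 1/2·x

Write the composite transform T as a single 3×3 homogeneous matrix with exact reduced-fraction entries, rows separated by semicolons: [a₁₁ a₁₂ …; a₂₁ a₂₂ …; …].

T = [1/5 7/5 -27/5; -9/10 -13/10 153/10; 0 0 1]

T1 = [1 0 -5; 0 1 -6; 0 0 1]
T2·T1 = [-3/5 4/5 -9/5; -4/5 -3/5 38/5; 0 0 1]
T3·…·T1 = [1/5 7/5 -47/5; -4/5 -3/5 38/5; 0 0 1]
T4·…·T1 = [1/5 7/5 -27/5; -4/5 -3/5 63/5; 0 0 1]
T5·…·T1 = [1/5 7/5 -27/5; -9/10 -13/10 153/10; 0 0 1]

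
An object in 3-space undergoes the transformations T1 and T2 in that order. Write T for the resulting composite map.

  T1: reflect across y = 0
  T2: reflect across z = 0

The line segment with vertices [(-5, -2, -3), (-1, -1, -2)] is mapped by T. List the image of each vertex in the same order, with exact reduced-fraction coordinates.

image vertices: (-5, 2, 3), (-1, 1, 2)

T1 reflect across y = 0: (-5, -2, -3) → (-5, 2, -3); (-1, -1, -2) → (-1, 1, -2)
T2 reflect across z = 0: (-5, 2, -3) → (-5, 2, 3); (-1, 1, -2) → (-1, 1, 2)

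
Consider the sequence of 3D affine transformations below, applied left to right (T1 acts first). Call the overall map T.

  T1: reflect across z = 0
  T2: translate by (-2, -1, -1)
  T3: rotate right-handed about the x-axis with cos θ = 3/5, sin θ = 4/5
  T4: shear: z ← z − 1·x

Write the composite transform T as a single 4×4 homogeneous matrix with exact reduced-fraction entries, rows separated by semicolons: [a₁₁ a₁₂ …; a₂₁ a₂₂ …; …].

T1 = [1 0 0 0; 0 1 0 0; 0 0 -1 0; 0 0 0 1]
T2·T1 = [1 0 0 -2; 0 1 0 -1; 0 0 -1 -1; 0 0 0 1]
T3·…·T1 = [1 0 0 -2; 0 3/5 4/5 1/5; 0 4/5 -3/5 -7/5; 0 0 0 1]
T4·…·T1 = [1 0 0 -2; 0 3/5 4/5 1/5; -1 4/5 -3/5 3/5; 0 0 0 1]

T = [1 0 0 -2; 0 3/5 4/5 1/5; -1 4/5 -3/5 3/5; 0 0 0 1]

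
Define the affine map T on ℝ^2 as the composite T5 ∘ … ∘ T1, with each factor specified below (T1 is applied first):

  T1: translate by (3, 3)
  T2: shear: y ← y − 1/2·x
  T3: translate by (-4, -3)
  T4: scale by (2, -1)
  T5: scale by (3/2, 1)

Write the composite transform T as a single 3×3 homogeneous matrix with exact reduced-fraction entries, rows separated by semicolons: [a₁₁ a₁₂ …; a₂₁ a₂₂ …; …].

T1 = [1 0 3; 0 1 3; 0 0 1]
T2·T1 = [1 0 3; -1/2 1 3/2; 0 0 1]
T3·…·T1 = [1 0 -1; -1/2 1 -3/2; 0 0 1]
T4·…·T1 = [2 0 -2; 1/2 -1 3/2; 0 0 1]
T5·…·T1 = [3 0 -3; 1/2 -1 3/2; 0 0 1]

T = [3 0 -3; 1/2 -1 3/2; 0 0 1]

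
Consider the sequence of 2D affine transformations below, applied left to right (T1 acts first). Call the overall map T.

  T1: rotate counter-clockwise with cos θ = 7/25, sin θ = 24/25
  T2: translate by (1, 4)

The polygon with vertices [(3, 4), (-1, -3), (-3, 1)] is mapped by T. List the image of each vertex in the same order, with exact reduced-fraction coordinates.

image vertices: (-2, 8), (18/5, 11/5), (-4/5, 7/5)

T1 rotate counter-clockwise with cos θ = 7/25, sin θ = 24/25: (3, 4) → (-3, 4); (-1, -3) → (13/5, -9/5); (-3, 1) → (-9/5, -13/5)
T2 translate by (1, 4): (-3, 4) → (-2, 8); (13/5, -9/5) → (18/5, 11/5); (-9/5, -13/5) → (-4/5, 7/5)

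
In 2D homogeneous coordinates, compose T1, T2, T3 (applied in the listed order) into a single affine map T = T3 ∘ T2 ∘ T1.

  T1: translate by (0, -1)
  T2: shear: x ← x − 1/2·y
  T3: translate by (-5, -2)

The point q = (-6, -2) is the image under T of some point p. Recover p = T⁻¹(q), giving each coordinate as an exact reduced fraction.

T1 = [1 0 0; 0 1 -1; 0 0 1]
T2·T1 = [1 -1/2 1/2; 0 1 -1; 0 0 1]
T3·…·T1 = [1 -1/2 -9/2; 0 1 -3; 0 0 1]
det M = 1; M⁻¹ = [1 1/2 6; 0 1 3; 0 0 1]
M⁻¹ · (-6, -2)ᵀ = (-1, 1)ᵀ

p = (-1, 1)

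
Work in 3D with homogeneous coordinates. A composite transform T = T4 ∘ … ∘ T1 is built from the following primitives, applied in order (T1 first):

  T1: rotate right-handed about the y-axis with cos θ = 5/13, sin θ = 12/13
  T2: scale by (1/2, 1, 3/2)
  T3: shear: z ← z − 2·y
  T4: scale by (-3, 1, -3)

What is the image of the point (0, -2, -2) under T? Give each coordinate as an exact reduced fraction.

T(p) = (36/13, -2, -111/13)

T1 rotate right-handed about the y-axis with cos θ = 5/13, sin θ = 12/13: (0, -2, -2) → (-24/13, -2, -10/13)
T2 scale by (1/2, 1, 3/2): (-24/13, -2, -10/13) → (-12/13, -2, -15/13)
T3 shear: z ← z − 2·y: (-12/13, -2, -15/13) → (-12/13, -2, 37/13)
T4 scale by (-3, 1, -3): (-12/13, -2, 37/13) → (36/13, -2, -111/13)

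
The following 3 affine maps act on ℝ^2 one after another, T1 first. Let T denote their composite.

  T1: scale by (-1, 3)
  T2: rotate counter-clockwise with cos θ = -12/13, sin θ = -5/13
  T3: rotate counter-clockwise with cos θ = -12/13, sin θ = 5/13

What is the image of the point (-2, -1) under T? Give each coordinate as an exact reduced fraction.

T(p) = (2, -3)

T1 scale by (-1, 3): (-2, -1) → (2, -3)
T2 rotate counter-clockwise with cos θ = -12/13, sin θ = -5/13: (2, -3) → (-3, 2)
T3 rotate counter-clockwise with cos θ = -12/13, sin θ = 5/13: (-3, 2) → (2, -3)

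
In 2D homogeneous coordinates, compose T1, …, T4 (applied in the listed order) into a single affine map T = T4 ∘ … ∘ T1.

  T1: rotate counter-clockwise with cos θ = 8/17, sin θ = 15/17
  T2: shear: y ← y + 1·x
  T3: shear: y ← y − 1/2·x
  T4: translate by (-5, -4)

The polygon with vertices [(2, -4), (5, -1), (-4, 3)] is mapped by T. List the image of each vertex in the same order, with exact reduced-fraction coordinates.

T1 rotate counter-clockwise with cos θ = 8/17, sin θ = 15/17: (2, -4) → (76/17, -2/17); (5, -1) → (55/17, 67/17); (-4, 3) → (-77/17, -36/17)
T2 shear: y ← y + 1·x: (76/17, -2/17) → (76/17, 74/17); (55/17, 67/17) → (55/17, 122/17); (-77/17, -36/17) → (-77/17, -113/17)
T3 shear: y ← y − 1/2·x: (76/17, 74/17) → (76/17, 36/17); (55/17, 122/17) → (55/17, 189/34); (-77/17, -113/17) → (-77/17, -149/34)
T4 translate by (-5, -4): (76/17, 36/17) → (-9/17, -32/17); (55/17, 189/34) → (-30/17, 53/34); (-77/17, -149/34) → (-162/17, -285/34)

image vertices: (-9/17, -32/17), (-30/17, 53/34), (-162/17, -285/34)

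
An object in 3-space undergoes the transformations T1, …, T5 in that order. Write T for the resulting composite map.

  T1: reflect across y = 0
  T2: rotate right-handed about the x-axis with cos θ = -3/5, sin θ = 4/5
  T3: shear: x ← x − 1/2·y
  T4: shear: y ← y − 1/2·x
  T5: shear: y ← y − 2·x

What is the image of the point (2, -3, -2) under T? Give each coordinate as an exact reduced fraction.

T(p) = (21/10, -109/20, 18/5)

T1 reflect across y = 0: (2, -3, -2) → (2, 3, -2)
T2 rotate right-handed about the x-axis with cos θ = -3/5, sin θ = 4/5: (2, 3, -2) → (2, -1/5, 18/5)
T3 shear: x ← x − 1/2·y: (2, -1/5, 18/5) → (21/10, -1/5, 18/5)
T4 shear: y ← y − 1/2·x: (21/10, -1/5, 18/5) → (21/10, -5/4, 18/5)
T5 shear: y ← y − 2·x: (21/10, -5/4, 18/5) → (21/10, -109/20, 18/5)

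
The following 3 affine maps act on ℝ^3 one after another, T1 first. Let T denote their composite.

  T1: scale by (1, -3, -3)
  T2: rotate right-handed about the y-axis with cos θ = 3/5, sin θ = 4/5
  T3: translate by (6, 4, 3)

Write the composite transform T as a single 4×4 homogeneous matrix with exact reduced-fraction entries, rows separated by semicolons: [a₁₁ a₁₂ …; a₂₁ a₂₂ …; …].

T = [3/5 0 -12/5 6; 0 -3 0 4; -4/5 0 -9/5 3; 0 0 0 1]

T1 = [1 0 0 0; 0 -3 0 0; 0 0 -3 0; 0 0 0 1]
T2·T1 = [3/5 0 -12/5 0; 0 -3 0 0; -4/5 0 -9/5 0; 0 0 0 1]
T3·…·T1 = [3/5 0 -12/5 6; 0 -3 0 4; -4/5 0 -9/5 3; 0 0 0 1]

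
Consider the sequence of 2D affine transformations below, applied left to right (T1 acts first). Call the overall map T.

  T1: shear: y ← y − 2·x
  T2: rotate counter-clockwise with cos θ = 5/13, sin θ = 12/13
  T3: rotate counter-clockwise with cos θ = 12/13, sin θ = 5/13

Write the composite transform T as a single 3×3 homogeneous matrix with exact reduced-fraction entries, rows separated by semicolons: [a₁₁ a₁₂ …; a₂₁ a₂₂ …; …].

T1 = [1 0 0; -2 1 0; 0 0 1]
T2·T1 = [29/13 -12/13 0; 2/13 5/13 0; 0 0 1]
T3·…·T1 = [2 -1 0; 1 0 0; 0 0 1]

T = [2 -1 0; 1 0 0; 0 0 1]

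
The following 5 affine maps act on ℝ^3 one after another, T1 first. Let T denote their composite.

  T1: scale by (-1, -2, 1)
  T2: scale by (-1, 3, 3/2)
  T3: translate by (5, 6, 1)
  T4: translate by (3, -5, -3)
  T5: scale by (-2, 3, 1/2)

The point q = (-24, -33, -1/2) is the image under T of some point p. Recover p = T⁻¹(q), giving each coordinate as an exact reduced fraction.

T1 = [-1 0 0 0; 0 -2 0 0; 0 0 1 0; 0 0 0 1]
T2·T1 = [1 0 0 0; 0 -6 0 0; 0 0 3/2 0; 0 0 0 1]
T3·…·T1 = [1 0 0 5; 0 -6 0 6; 0 0 3/2 1; 0 0 0 1]
T4·…·T1 = [1 0 0 8; 0 -6 0 1; 0 0 3/2 -2; 0 0 0 1]
T5·…·T1 = [-2 0 0 -16; 0 -18 0 3; 0 0 3/4 -1; 0 0 0 1]
det M = 27; M⁻¹ = [-1/2 0 0 -8; 0 -1/18 0 1/6; 0 0 4/3 4/3; 0 0 0 1]
M⁻¹ · (-24, -33, -1/2)ᵀ = (4, 2, 2/3)ᵀ

p = (4, 2, 2/3)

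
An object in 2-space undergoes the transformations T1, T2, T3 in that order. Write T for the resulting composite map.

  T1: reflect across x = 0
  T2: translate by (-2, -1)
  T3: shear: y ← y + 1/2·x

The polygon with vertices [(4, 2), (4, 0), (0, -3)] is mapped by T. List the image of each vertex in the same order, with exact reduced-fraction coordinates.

image vertices: (-6, -2), (-6, -4), (-2, -5)

T1 reflect across x = 0: (4, 2) → (-4, 2); (4, 0) → (-4, 0); (0, -3) → (0, -3)
T2 translate by (-2, -1): (-4, 2) → (-6, 1); (-4, 0) → (-6, -1); (0, -3) → (-2, -4)
T3 shear: y ← y + 1/2·x: (-6, 1) → (-6, -2); (-6, -1) → (-6, -4); (-2, -4) → (-2, -5)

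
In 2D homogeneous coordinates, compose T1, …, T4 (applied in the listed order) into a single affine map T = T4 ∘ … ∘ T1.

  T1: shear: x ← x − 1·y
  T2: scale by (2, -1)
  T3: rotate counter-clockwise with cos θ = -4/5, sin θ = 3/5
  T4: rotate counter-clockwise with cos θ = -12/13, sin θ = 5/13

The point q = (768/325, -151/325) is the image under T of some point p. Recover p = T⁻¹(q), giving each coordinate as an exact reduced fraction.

p = (-1, -9/5)

T1 = [1 -1 0; 0 1 0; 0 0 1]
T2·T1 = [2 -2 0; 0 -1 0; 0 0 1]
T3·…·T1 = [-8/5 11/5 0; 6/5 -2/5 0; 0 0 1]
T4·…·T1 = [66/65 -122/65 0; -112/65 79/65 0; 0 0 1]
det M = -2; M⁻¹ = [-79/130 -61/65 0; -56/65 -33/65 0; 0 0 1]
M⁻¹ · (768/325, -151/325)ᵀ = (-1, -9/5)ᵀ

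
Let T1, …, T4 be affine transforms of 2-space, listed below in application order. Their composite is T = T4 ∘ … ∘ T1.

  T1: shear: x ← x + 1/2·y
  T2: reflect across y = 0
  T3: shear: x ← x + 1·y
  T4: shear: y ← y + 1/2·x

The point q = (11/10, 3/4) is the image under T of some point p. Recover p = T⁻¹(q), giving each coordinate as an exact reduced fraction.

T1 = [1 1/2 0; 0 1 0; 0 0 1]
T2·T1 = [1 1/2 0; 0 -1 0; 0 0 1]
T3·…·T1 = [1 -1/2 0; 0 -1 0; 0 0 1]
T4·…·T1 = [1 -1/2 0; 1/2 -5/4 0; 0 0 1]
det M = -1; M⁻¹ = [5/4 -1/2 0; 1/2 -1 0; 0 0 1]
M⁻¹ · (11/10, 3/4)ᵀ = (1, -1/5)ᵀ

p = (1, -1/5)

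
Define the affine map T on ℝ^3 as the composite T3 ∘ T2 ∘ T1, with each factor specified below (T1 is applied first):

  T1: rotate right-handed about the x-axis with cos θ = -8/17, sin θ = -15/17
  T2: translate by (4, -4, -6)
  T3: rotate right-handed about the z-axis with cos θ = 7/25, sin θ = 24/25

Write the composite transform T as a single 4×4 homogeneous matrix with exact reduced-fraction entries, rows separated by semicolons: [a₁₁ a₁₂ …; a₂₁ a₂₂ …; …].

T = [7/25 192/425 -72/85 124/25; 24/25 -56/425 21/85 68/25; 0 -15/17 -8/17 -6; 0 0 0 1]

T1 = [1 0 0 0; 0 -8/17 15/17 0; 0 -15/17 -8/17 0; 0 0 0 1]
T2·T1 = [1 0 0 4; 0 -8/17 15/17 -4; 0 -15/17 -8/17 -6; 0 0 0 1]
T3·…·T1 = [7/25 192/425 -72/85 124/25; 24/25 -56/425 21/85 68/25; 0 -15/17 -8/17 -6; 0 0 0 1]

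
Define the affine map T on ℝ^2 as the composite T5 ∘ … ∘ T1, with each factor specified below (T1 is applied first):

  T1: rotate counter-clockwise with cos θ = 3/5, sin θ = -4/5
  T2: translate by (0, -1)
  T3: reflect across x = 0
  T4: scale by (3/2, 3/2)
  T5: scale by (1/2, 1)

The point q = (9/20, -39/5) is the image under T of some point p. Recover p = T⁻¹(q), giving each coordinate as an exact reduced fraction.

T1 = [3/5 4/5 0; -4/5 3/5 0; 0 0 1]
T2·T1 = [3/5 4/5 0; -4/5 3/5 -1; 0 0 1]
T3·…·T1 = [-3/5 -4/5 0; -4/5 3/5 -1; 0 0 1]
T4·…·T1 = [-9/10 -6/5 0; -6/5 9/10 -3/2; 0 0 1]
T5·…·T1 = [-9/20 -3/5 0; -6/5 9/10 -3/2; 0 0 1]
det M = -9/8; M⁻¹ = [-4/5 -8/15 -4/5; -16/15 2/5 3/5; 0 0 1]
M⁻¹ · (9/20, -39/5)ᵀ = (3, -3)ᵀ

p = (3, -3)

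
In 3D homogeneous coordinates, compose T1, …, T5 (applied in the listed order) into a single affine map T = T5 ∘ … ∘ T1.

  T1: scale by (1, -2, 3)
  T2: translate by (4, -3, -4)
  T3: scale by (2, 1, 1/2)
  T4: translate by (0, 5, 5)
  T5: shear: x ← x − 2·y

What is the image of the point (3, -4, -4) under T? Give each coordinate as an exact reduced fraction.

T1 scale by (1, -2, 3): (3, -4, -4) → (3, 8, -12)
T2 translate by (4, -3, -4): (3, 8, -12) → (7, 5, -16)
T3 scale by (2, 1, 1/2): (7, 5, -16) → (14, 5, -8)
T4 translate by (0, 5, 5): (14, 5, -8) → (14, 10, -3)
T5 shear: x ← x − 2·y: (14, 10, -3) → (-6, 10, -3)

T(p) = (-6, 10, -3)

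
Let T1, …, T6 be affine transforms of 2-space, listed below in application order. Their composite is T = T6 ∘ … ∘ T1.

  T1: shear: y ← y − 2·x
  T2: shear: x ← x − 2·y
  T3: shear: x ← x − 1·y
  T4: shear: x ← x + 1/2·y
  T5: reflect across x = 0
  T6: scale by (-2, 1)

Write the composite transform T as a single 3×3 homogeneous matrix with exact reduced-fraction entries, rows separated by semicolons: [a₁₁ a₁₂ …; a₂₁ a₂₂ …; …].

T = [12 -5 0; -2 1 0; 0 0 1]

T1 = [1 0 0; -2 1 0; 0 0 1]
T2·T1 = [5 -2 0; -2 1 0; 0 0 1]
T3·…·T1 = [7 -3 0; -2 1 0; 0 0 1]
T4·…·T1 = [6 -5/2 0; -2 1 0; 0 0 1]
T5·…·T1 = [-6 5/2 0; -2 1 0; 0 0 1]
T6·…·T1 = [12 -5 0; -2 1 0; 0 0 1]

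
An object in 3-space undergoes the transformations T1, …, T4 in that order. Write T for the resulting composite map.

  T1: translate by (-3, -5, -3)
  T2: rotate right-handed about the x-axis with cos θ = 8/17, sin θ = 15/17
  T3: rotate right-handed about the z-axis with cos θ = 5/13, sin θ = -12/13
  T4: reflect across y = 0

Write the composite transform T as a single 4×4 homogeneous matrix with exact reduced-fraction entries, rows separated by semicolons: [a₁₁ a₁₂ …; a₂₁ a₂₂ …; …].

T1 = [1 0 0 -3; 0 1 0 -5; 0 0 1 -3; 0 0 0 1]
T2·T1 = [1 0 0 -3; 0 8/17 -15/17 5/17; 0 15/17 8/17 -99/17; 0 0 0 1]
T3·…·T1 = [5/13 96/221 -180/221 -15/17; -12/13 40/221 -75/221 49/17; 0 15/17 8/17 -99/17; 0 0 0 1]
T4·…·T1 = [5/13 96/221 -180/221 -15/17; 12/13 -40/221 75/221 -49/17; 0 15/17 8/17 -99/17; 0 0 0 1]

T = [5/13 96/221 -180/221 -15/17; 12/13 -40/221 75/221 -49/17; 0 15/17 8/17 -99/17; 0 0 0 1]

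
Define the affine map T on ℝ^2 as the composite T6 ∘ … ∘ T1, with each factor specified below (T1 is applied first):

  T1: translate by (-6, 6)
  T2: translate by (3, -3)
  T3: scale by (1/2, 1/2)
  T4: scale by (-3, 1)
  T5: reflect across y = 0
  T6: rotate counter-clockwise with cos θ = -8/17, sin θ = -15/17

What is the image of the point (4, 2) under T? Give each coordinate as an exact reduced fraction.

T1 translate by (-6, 6): (4, 2) → (-2, 8)
T2 translate by (3, -3): (-2, 8) → (1, 5)
T3 scale by (1/2, 1/2): (1, 5) → (1/2, 5/2)
T4 scale by (-3, 1): (1/2, 5/2) → (-3/2, 5/2)
T5 reflect across y = 0: (-3/2, 5/2) → (-3/2, -5/2)
T6 rotate counter-clockwise with cos θ = -8/17, sin θ = -15/17: (-3/2, -5/2) → (-3/2, 5/2)

T(p) = (-3/2, 5/2)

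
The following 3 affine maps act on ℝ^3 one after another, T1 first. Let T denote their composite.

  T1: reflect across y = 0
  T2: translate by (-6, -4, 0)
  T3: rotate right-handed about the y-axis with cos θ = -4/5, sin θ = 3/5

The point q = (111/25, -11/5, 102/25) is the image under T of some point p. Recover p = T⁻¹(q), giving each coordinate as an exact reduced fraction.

p = (0, -9/5, -3/5)

T1 = [1 0 0 0; 0 -1 0 0; 0 0 1 0; 0 0 0 1]
T2·T1 = [1 0 0 -6; 0 -1 0 -4; 0 0 1 0; 0 0 0 1]
T3·…·T1 = [-4/5 0 3/5 24/5; 0 -1 0 -4; -3/5 0 -4/5 18/5; 0 0 0 1]
det M = -1; M⁻¹ = [-4/5 0 -3/5 6; 0 -1 0 -4; 3/5 0 -4/5 0; 0 0 0 1]
M⁻¹ · (111/25, -11/5, 102/25)ᵀ = (0, -9/5, -3/5)ᵀ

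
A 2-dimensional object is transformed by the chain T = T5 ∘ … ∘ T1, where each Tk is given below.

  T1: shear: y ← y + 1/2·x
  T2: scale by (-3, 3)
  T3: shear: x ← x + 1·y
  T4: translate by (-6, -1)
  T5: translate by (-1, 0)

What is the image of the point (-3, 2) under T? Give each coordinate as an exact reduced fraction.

T(p) = (7/2, 1/2)

T1 shear: y ← y + 1/2·x: (-3, 2) → (-3, 1/2)
T2 scale by (-3, 3): (-3, 1/2) → (9, 3/2)
T3 shear: x ← x + 1·y: (9, 3/2) → (21/2, 3/2)
T4 translate by (-6, -1): (21/2, 3/2) → (9/2, 1/2)
T5 translate by (-1, 0): (9/2, 1/2) → (7/2, 1/2)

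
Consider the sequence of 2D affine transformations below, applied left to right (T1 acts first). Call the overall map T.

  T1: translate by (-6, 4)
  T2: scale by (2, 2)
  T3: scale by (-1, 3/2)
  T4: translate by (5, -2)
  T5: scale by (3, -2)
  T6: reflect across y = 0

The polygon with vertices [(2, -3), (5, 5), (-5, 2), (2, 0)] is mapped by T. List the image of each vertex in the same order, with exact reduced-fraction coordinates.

T1 translate by (-6, 4): (2, -3) → (-4, 1); (5, 5) → (-1, 9); (-5, 2) → (-11, 6); (2, 0) → (-4, 4)
T2 scale by (2, 2): (-4, 1) → (-8, 2); (-1, 9) → (-2, 18); (-11, 6) → (-22, 12); (-4, 4) → (-8, 8)
T3 scale by (-1, 3/2): (-8, 2) → (8, 3); (-2, 18) → (2, 27); (-22, 12) → (22, 18); (-8, 8) → (8, 12)
T4 translate by (5, -2): (8, 3) → (13, 1); (2, 27) → (7, 25); (22, 18) → (27, 16); (8, 12) → (13, 10)
T5 scale by (3, -2): (13, 1) → (39, -2); (7, 25) → (21, -50); (27, 16) → (81, -32); (13, 10) → (39, -20)
T6 reflect across y = 0: (39, -2) → (39, 2); (21, -50) → (21, 50); (81, -32) → (81, 32); (39, -20) → (39, 20)

image vertices: (39, 2), (21, 50), (81, 32), (39, 20)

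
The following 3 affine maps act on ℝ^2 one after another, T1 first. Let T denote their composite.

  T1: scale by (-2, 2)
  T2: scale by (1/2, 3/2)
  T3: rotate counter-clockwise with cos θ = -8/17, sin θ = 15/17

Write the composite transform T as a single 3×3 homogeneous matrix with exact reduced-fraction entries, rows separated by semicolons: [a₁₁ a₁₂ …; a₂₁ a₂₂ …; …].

T = [8/17 -45/17 0; -15/17 -24/17 0; 0 0 1]

T1 = [-2 0 0; 0 2 0; 0 0 1]
T2·T1 = [-1 0 0; 0 3 0; 0 0 1]
T3·…·T1 = [8/17 -45/17 0; -15/17 -24/17 0; 0 0 1]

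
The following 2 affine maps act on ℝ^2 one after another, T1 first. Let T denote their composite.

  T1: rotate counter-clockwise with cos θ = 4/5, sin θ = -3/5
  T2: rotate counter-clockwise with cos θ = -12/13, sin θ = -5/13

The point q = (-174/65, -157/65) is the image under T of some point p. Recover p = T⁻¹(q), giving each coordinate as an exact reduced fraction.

T1 = [4/5 3/5 0; -3/5 4/5 0; 0 0 1]
T2·T1 = [-63/65 -16/65 0; 16/65 -63/65 0; 0 0 1]
det M = 1; M⁻¹ = [-63/65 16/65 0; -16/65 -63/65 0; 0 0 1]
M⁻¹ · (-174/65, -157/65)ᵀ = (2, 3)ᵀ

p = (2, 3)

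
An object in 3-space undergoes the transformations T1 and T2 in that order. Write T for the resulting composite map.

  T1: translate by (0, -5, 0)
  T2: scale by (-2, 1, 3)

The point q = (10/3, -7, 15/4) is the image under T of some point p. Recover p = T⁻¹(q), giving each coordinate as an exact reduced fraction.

p = (-5/3, -2, 5/4)

T1 = [1 0 0 0; 0 1 0 -5; 0 0 1 0; 0 0 0 1]
T2·T1 = [-2 0 0 0; 0 1 0 -5; 0 0 3 0; 0 0 0 1]
det M = -6; M⁻¹ = [-1/2 0 0 0; 0 1 0 5; 0 0 1/3 0; 0 0 0 1]
M⁻¹ · (10/3, -7, 15/4)ᵀ = (-5/3, -2, 5/4)ᵀ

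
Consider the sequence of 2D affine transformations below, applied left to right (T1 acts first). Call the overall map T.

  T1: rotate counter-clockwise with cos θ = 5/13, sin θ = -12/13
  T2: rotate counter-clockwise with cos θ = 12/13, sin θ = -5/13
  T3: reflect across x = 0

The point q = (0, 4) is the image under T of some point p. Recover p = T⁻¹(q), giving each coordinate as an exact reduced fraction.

p = (-4, 0)

T1 = [5/13 12/13 0; -12/13 5/13 0; 0 0 1]
T2·T1 = [0 1 0; -1 0 0; 0 0 1]
T3·…·T1 = [0 -1 0; -1 0 0; 0 0 1]
det M = -1; M⁻¹ = [0 -1 0; -1 0 0; 0 0 1]
M⁻¹ · (0, 4)ᵀ = (-4, 0)ᵀ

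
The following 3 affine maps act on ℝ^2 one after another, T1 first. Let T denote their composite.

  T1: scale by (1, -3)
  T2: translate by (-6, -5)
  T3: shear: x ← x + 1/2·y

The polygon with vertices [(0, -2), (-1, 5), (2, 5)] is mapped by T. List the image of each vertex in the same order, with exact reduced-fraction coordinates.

T1 scale by (1, -3): (0, -2) → (0, 6); (-1, 5) → (-1, -15); (2, 5) → (2, -15)
T2 translate by (-6, -5): (0, 6) → (-6, 1); (-1, -15) → (-7, -20); (2, -15) → (-4, -20)
T3 shear: x ← x + 1/2·y: (-6, 1) → (-11/2, 1); (-7, -20) → (-17, -20); (-4, -20) → (-14, -20)

image vertices: (-11/2, 1), (-17, -20), (-14, -20)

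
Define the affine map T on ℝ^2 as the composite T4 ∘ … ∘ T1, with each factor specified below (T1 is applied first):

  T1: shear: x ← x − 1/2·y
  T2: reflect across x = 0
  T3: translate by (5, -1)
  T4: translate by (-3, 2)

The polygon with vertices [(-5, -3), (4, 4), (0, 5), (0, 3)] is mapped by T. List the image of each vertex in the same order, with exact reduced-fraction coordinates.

image vertices: (11/2, -2), (0, 5), (9/2, 6), (7/2, 4)

T1 shear: x ← x − 1/2·y: (-5, -3) → (-7/2, -3); (4, 4) → (2, 4); (0, 5) → (-5/2, 5); (0, 3) → (-3/2, 3)
T2 reflect across x = 0: (-7/2, -3) → (7/2, -3); (2, 4) → (-2, 4); (-5/2, 5) → (5/2, 5); (-3/2, 3) → (3/2, 3)
T3 translate by (5, -1): (7/2, -3) → (17/2, -4); (-2, 4) → (3, 3); (5/2, 5) → (15/2, 4); (3/2, 3) → (13/2, 2)
T4 translate by (-3, 2): (17/2, -4) → (11/2, -2); (3, 3) → (0, 5); (15/2, 4) → (9/2, 6); (13/2, 2) → (7/2, 4)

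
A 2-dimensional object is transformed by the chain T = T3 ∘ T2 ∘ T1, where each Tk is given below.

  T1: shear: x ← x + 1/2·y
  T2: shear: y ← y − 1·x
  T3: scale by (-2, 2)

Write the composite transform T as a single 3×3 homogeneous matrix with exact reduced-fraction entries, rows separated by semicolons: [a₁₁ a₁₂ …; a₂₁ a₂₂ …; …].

T = [-2 -1 0; -2 1 0; 0 0 1]

T1 = [1 1/2 0; 0 1 0; 0 0 1]
T2·T1 = [1 1/2 0; -1 1/2 0; 0 0 1]
T3·…·T1 = [-2 -1 0; -2 1 0; 0 0 1]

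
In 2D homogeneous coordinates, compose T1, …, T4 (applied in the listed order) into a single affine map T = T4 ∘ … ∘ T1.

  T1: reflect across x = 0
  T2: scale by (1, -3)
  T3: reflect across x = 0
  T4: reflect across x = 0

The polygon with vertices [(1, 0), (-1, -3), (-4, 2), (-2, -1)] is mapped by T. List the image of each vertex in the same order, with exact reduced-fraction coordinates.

T1 reflect across x = 0: (1, 0) → (-1, 0); (-1, -3) → (1, -3); (-4, 2) → (4, 2); (-2, -1) → (2, -1)
T2 scale by (1, -3): (-1, 0) → (-1, 0); (1, -3) → (1, 9); (4, 2) → (4, -6); (2, -1) → (2, 3)
T3 reflect across x = 0: (-1, 0) → (1, 0); (1, 9) → (-1, 9); (4, -6) → (-4, -6); (2, 3) → (-2, 3)
T4 reflect across x = 0: (1, 0) → (-1, 0); (-1, 9) → (1, 9); (-4, -6) → (4, -6); (-2, 3) → (2, 3)

image vertices: (-1, 0), (1, 9), (4, -6), (2, 3)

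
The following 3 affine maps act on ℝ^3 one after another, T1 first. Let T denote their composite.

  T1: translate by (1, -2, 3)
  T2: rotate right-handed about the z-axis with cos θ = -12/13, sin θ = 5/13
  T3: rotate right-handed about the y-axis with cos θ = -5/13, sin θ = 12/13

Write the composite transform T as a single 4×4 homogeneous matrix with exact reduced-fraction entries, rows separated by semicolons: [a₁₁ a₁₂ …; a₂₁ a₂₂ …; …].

T1 = [1 0 0 1; 0 1 0 -2; 0 0 1 3; 0 0 0 1]
T2·T1 = [-12/13 -5/13 0 -2/13; 5/13 -12/13 0 29/13; 0 0 1 3; 0 0 0 1]
T3·…·T1 = [60/169 25/169 12/13 478/169; 5/13 -12/13 0 29/13; 144/169 60/169 -5/13 -171/169; 0 0 0 1]

T = [60/169 25/169 12/13 478/169; 5/13 -12/13 0 29/13; 144/169 60/169 -5/13 -171/169; 0 0 0 1]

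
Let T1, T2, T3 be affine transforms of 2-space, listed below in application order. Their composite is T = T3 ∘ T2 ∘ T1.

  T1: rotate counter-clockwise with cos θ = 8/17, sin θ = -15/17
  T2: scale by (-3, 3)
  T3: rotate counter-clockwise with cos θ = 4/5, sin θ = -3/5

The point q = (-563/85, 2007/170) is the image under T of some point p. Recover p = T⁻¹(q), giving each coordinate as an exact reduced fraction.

p = (1/3, 9/2)

T1 = [8/17 15/17 0; -15/17 8/17 0; 0 0 1]
T2·T1 = [-24/17 -45/17 0; -45/17 24/17 0; 0 0 1]
T3·…·T1 = [-231/85 -108/85 0; -108/85 231/85 0; 0 0 1]
det M = -9; M⁻¹ = [-77/255 -12/85 0; -12/85 77/255 0; 0 0 1]
M⁻¹ · (-563/85, 2007/170)ᵀ = (1/3, 9/2)ᵀ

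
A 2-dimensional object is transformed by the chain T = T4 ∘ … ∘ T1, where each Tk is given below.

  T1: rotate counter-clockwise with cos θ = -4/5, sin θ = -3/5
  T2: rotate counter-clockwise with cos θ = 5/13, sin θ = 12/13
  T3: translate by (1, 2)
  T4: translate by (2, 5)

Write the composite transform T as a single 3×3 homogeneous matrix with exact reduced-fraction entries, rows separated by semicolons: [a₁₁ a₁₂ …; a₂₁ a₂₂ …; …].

T1 = [-4/5 3/5 0; -3/5 -4/5 0; 0 0 1]
T2·T1 = [16/65 63/65 0; -63/65 16/65 0; 0 0 1]
T3·…·T1 = [16/65 63/65 1; -63/65 16/65 2; 0 0 1]
T4·…·T1 = [16/65 63/65 3; -63/65 16/65 7; 0 0 1]

T = [16/65 63/65 3; -63/65 16/65 7; 0 0 1]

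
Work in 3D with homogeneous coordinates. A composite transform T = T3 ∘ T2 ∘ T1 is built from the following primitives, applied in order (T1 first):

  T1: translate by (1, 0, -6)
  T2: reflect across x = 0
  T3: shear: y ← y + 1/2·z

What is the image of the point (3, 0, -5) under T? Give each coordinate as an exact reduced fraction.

T1 translate by (1, 0, -6): (3, 0, -5) → (4, 0, -11)
T2 reflect across x = 0: (4, 0, -11) → (-4, 0, -11)
T3 shear: y ← y + 1/2·z: (-4, 0, -11) → (-4, -11/2, -11)

T(p) = (-4, -11/2, -11)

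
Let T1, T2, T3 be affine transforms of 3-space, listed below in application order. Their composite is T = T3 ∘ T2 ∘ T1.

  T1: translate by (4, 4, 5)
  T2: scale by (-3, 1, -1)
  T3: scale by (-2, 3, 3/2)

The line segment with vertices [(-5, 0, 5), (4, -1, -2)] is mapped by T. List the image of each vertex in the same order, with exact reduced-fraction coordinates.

image vertices: (-6, 12, -15), (48, 9, -9/2)

T1 translate by (4, 4, 5): (-5, 0, 5) → (-1, 4, 10); (4, -1, -2) → (8, 3, 3)
T2 scale by (-3, 1, -1): (-1, 4, 10) → (3, 4, -10); (8, 3, 3) → (-24, 3, -3)
T3 scale by (-2, 3, 3/2): (3, 4, -10) → (-6, 12, -15); (-24, 3, -3) → (48, 9, -9/2)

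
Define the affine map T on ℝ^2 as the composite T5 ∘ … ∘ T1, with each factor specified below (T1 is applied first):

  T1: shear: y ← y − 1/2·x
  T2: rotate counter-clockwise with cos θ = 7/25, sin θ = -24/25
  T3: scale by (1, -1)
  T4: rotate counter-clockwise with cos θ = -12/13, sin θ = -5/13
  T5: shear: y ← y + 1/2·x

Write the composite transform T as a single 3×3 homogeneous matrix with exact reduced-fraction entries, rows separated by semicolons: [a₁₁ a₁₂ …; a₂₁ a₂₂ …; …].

T = [79/130 -323/325 0; -33/52 -79/130 0; 0 0 1]

T1 = [1 0 0; -1/2 1 0; 0 0 1]
T2·T1 = [-1/5 24/25 0; -11/10 7/25 0; 0 0 1]
T3·…·T1 = [-1/5 24/25 0; 11/10 -7/25 0; 0 0 1]
T4·…·T1 = [79/130 -323/325 0; -61/65 -36/325 0; 0 0 1]
T5·…·T1 = [79/130 -323/325 0; -33/52 -79/130 0; 0 0 1]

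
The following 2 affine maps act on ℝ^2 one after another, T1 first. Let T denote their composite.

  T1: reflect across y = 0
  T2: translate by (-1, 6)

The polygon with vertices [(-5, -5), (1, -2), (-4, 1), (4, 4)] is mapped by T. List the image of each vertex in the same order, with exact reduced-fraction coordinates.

T1 reflect across y = 0: (-5, -5) → (-5, 5); (1, -2) → (1, 2); (-4, 1) → (-4, -1); (4, 4) → (4, -4)
T2 translate by (-1, 6): (-5, 5) → (-6, 11); (1, 2) → (0, 8); (-4, -1) → (-5, 5); (4, -4) → (3, 2)

image vertices: (-6, 11), (0, 8), (-5, 5), (3, 2)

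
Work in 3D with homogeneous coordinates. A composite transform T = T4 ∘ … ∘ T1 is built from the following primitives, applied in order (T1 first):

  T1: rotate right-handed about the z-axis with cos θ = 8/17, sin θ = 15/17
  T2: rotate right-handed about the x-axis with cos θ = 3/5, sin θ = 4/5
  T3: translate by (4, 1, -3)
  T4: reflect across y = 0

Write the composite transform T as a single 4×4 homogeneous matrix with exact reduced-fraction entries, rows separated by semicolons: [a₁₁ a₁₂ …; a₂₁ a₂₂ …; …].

T = [8/17 -15/17 0 4; -9/17 -24/85 4/5 -1; 12/17 32/85 3/5 -3; 0 0 0 1]

T1 = [8/17 -15/17 0 0; 15/17 8/17 0 0; 0 0 1 0; 0 0 0 1]
T2·T1 = [8/17 -15/17 0 0; 9/17 24/85 -4/5 0; 12/17 32/85 3/5 0; 0 0 0 1]
T3·…·T1 = [8/17 -15/17 0 4; 9/17 24/85 -4/5 1; 12/17 32/85 3/5 -3; 0 0 0 1]
T4·…·T1 = [8/17 -15/17 0 4; -9/17 -24/85 4/5 -1; 12/17 32/85 3/5 -3; 0 0 0 1]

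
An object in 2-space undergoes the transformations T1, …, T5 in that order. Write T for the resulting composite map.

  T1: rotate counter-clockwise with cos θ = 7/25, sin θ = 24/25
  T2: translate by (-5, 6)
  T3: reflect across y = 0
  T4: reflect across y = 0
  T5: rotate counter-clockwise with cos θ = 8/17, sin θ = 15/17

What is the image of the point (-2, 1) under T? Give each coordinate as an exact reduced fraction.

T1 rotate counter-clockwise with cos θ = 7/25, sin θ = 24/25: (-2, 1) → (-38/25, -41/25)
T2 translate by (-5, 6): (-38/25, -41/25) → (-163/25, 109/25)
T3 reflect across y = 0: (-163/25, 109/25) → (-163/25, -109/25)
T4 reflect across y = 0: (-163/25, -109/25) → (-163/25, 109/25)
T5 rotate counter-clockwise with cos θ = 8/17, sin θ = 15/17: (-163/25, 109/25) → (-2939/425, -1573/425)

T(p) = (-2939/425, -1573/425)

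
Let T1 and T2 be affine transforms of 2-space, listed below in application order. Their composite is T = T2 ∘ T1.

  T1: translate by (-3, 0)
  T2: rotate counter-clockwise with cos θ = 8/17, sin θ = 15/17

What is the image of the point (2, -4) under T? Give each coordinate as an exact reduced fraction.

T1 translate by (-3, 0): (2, -4) → (-1, -4)
T2 rotate counter-clockwise with cos θ = 8/17, sin θ = 15/17: (-1, -4) → (52/17, -47/17)

T(p) = (52/17, -47/17)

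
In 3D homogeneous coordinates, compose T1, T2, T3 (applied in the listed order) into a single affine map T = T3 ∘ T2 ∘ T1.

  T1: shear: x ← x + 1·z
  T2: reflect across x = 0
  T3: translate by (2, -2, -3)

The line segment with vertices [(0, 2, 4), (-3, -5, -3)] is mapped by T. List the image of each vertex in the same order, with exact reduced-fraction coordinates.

T1 shear: x ← x + 1·z: (0, 2, 4) → (4, 2, 4); (-3, -5, -3) → (-6, -5, -3)
T2 reflect across x = 0: (4, 2, 4) → (-4, 2, 4); (-6, -5, -3) → (6, -5, -3)
T3 translate by (2, -2, -3): (-4, 2, 4) → (-2, 0, 1); (6, -5, -3) → (8, -7, -6)

image vertices: (-2, 0, 1), (8, -7, -6)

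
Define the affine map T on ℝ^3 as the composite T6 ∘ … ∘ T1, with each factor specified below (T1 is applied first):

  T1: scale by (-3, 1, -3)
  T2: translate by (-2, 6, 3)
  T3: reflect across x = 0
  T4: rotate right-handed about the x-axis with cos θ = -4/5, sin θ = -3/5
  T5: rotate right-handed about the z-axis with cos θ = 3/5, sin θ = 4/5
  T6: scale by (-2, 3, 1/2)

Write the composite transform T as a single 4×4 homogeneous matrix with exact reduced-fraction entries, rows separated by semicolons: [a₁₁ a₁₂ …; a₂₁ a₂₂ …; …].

T = [-18/5 -32/25 -72/25 -36/5; 36/5 -36/25 -81/25 -3/5; 0 -3/10 6/5 -3; 0 0 0 1]

T1 = [-3 0 0 0; 0 1 0 0; 0 0 -3 0; 0 0 0 1]
T2·T1 = [-3 0 0 -2; 0 1 0 6; 0 0 -3 3; 0 0 0 1]
T3·…·T1 = [3 0 0 2; 0 1 0 6; 0 0 -3 3; 0 0 0 1]
T4·…·T1 = [3 0 0 2; 0 -4/5 -9/5 -3; 0 -3/5 12/5 -6; 0 0 0 1]
T5·…·T1 = [9/5 16/25 36/25 18/5; 12/5 -12/25 -27/25 -1/5; 0 -3/5 12/5 -6; 0 0 0 1]
T6·…·T1 = [-18/5 -32/25 -72/25 -36/5; 36/5 -36/25 -81/25 -3/5; 0 -3/10 6/5 -3; 0 0 0 1]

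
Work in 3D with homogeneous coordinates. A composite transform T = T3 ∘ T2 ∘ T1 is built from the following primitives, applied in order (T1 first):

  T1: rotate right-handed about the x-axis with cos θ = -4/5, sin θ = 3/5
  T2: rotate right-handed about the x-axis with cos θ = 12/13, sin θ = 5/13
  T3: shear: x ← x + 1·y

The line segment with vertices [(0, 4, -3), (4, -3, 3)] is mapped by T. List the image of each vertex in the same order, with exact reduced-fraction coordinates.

image vertices: (-204/65, -204/65, 253/65), (401/65, 141/65, -237/65)

T1 rotate right-handed about the x-axis with cos θ = -4/5, sin θ = 3/5: (0, 4, -3) → (0, -7/5, 24/5); (4, -3, 3) → (4, 3/5, -21/5)
T2 rotate right-handed about the x-axis with cos θ = 12/13, sin θ = 5/13: (0, -7/5, 24/5) → (0, -204/65, 253/65); (4, 3/5, -21/5) → (4, 141/65, -237/65)
T3 shear: x ← x + 1·y: (0, -204/65, 253/65) → (-204/65, -204/65, 253/65); (4, 141/65, -237/65) → (401/65, 141/65, -237/65)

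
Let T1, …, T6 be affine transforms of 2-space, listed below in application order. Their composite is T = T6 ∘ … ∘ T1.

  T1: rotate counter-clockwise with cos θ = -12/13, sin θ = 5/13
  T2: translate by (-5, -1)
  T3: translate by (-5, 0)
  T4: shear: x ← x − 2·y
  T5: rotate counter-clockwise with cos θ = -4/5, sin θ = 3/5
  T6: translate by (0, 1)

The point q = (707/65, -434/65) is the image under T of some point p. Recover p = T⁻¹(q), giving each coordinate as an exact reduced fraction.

T1 = [-12/13 -5/13 0; 5/13 -12/13 0; 0 0 1]
T2·T1 = [-12/13 -5/13 -5; 5/13 -12/13 -1; 0 0 1]
T3·…·T1 = [-12/13 -5/13 -10; 5/13 -12/13 -1; 0 0 1]
T4·…·T1 = [-22/13 19/13 -8; 5/13 -12/13 -1; 0 0 1]
T5·…·T1 = [73/65 -8/13 7; -86/65 21/13 -4; 0 0 1]
T6·…·T1 = [73/65 -8/13 7; -86/65 21/13 -3; 0 0 1]
det M = 1; M⁻¹ = [21/13 8/13 -123/13; 86/65 73/65 -383/65; 0 0 1]
M⁻¹ · (707/65, -434/65)ᵀ = (4, 1)ᵀ

p = (4, 1)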